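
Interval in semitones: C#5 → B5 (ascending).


Let's work it out.
Absolute semitone position = octave×12 + chromatic position
C#5: 5×12 + 1 = 61
B5: 5×12 + 11 = 71
Difference = 71 - 61 = 10
= 10 semitones


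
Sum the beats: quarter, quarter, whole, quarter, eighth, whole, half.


Solution.
Beat values:
  quarter = 1 beat
  quarter = 1 beat
  whole = 4 beats
  quarter = 1 beat
  eighth = 0.5 beats
  whole = 4 beats
  half = 2 beats
Sum = 1 + 1 + 4 + 1 + 0.5 + 4 + 2
= 13.5 beats


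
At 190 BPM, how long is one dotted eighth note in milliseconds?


One quarter-note beat = 60000 / BPM = 60000 / 190 ms
Dotted eighth note = 3/4 × quarter note
Duration = 3/4 × 60000 / 190 = 45000 / 190
= 236.8 ms


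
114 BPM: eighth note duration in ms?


Step by step:
One quarter-note beat = 60000 / BPM = 60000 / 114 ms
Eighth note = 1/2 × quarter note
Duration = 1/2 × 60000 / 114 = 30000 / 114
= 263.2 ms


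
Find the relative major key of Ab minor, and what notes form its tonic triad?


The relative major shares the key signature and is a minor 3rd above the minor tonic
A minor 3rd above Ab is Cb
→ relative major of Ab minor is Cb major
Tonic triad of Cb major = root + major 3rd + perfect 5th = Cb Eb Gb
= Cb major; triad = Cb Eb Gb


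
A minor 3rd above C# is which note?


Let's work it out.
A 3rd spans 3 letter names, so from C we land on E
A minor 3rd = 3 semitones above C#
Spell E at that pitch: E
= E


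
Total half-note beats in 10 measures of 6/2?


Reasoning:
Time signature 6/2: the bottom number 2 means the half note gets one count
The top number 6 means 6 half-note beats per measure
Total = 6 × 10 measures
= 60 half-note beats


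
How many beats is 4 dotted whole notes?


Let's work it out.
Base whole note = 4 beats
Dot 1 adds half the previous value: +2
One dotted whole = 4 + 2 = 6
4 of them = 4 × 6 = 24
= 24 beats


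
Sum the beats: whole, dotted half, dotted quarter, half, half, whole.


Reasoning:
Beat values:
  whole = 4 beats
  dotted half = 3 beats
  dotted quarter = 1.5 beats
  half = 2 beats
  half = 2 beats
  whole = 4 beats
Sum = 4 + 3 + 1.5 + 2 + 2 + 4
= 16.5 beats


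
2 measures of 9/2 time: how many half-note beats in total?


Working:
Time signature 9/2: the bottom number 2 means the half note gets one count
The top number 9 means 9 half-note beats per measure
Total = 9 × 2 measures
= 18 half-note beats


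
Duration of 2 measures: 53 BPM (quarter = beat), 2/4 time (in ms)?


Quarter-note beat duration = 60000 / 53 ms
Beats per measure (2/4) = 2
One measure = 2 × 60000 / 53 = 120000 / 53 ms
2 measures = 2 × 120000 / 53 = 240000 / 53
= 4528.3 ms


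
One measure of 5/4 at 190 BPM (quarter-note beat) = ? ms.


Solution.
Quarter-note beat duration = 60000 / 190 ms
Beats per measure (5/4) = 5
One measure = 5 × 60000 / 190 = 300000 / 190 ms
= 1578.9 ms


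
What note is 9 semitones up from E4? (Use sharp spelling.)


Let's work it out.
E4: chromatic position 4 in octave 4 → absolute = 4×12 + 4 = 52
Transpose up 9: 52 + 9 = 61
61 = 5×12 + 1 → C# in octave 5
Result = C#5


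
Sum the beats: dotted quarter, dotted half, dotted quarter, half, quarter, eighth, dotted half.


Let's work it out.
Beat values:
  dotted quarter = 1.5 beats
  dotted half = 3 beats
  dotted quarter = 1.5 beats
  half = 2 beats
  quarter = 1 beat
  eighth = 0.5 beats
  dotted half = 3 beats
Sum = 1.5 + 3 + 1.5 + 2 + 1 + 0.5 + 3
= 12.5 beats


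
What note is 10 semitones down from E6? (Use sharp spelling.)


E6: chromatic position 4 in octave 6 → absolute = 6×12 + 4 = 76
Transpose down 10: 76 - 10 = 66
66 = 5×12 + 6 → F# in octave 5
Result = F#5


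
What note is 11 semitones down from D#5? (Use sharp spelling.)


Let's work it out.
D#5: chromatic position 3 in octave 5 → absolute = 5×12 + 3 = 63
Transpose down 11: 63 - 11 = 52
52 = 4×12 + 4 → E in octave 4
Result = E4


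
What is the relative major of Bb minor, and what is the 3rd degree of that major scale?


Let's work it out.
The relative major shares the key signature and is a minor 3rd above the minor tonic
A minor 3rd above Bb is Db
→ relative major of Bb minor is Db major
Db major scale: Db Eb F Gb Ab Bb C
= Db major; 3rd degree = F


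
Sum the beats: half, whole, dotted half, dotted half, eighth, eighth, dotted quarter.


Working:
Beat values:
  half = 2 beats
  whole = 4 beats
  dotted half = 3 beats
  dotted half = 3 beats
  eighth = 0.5 beats
  eighth = 0.5 beats
  dotted quarter = 1.5 beats
Sum = 2 + 4 + 3 + 3 + 0.5 + 0.5 + 1.5
= 14.5 beats


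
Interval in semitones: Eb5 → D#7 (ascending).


Working:
Absolute semitone position = octave×12 + chromatic position
Eb5: 5×12 + 3 = 63
D#7: 7×12 + 3 = 87
Difference = 87 - 63 = 24
= 24 semitones


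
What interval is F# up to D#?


Solution.
Letter names: F → D spans 6 letter names → a 6th
Semitones: F# → D# = 9 half-steps
A 6th of 9 semitones is a major 6th
= major 6th


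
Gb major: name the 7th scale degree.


Working:
Major scale pattern: W-W-H-W-W-W-H (2-2-1-2-2-2-1 semitones)
Starting from Gb:
  Gb + 2 semitones → Ab
  Ab + 2 semitones → Bb
  Bb + 1 semitone → Cb
  Cb + 2 semitones → Db
  Db + 2 semitones → Eb
  Eb + 2 semitones → F
  F + 1 semitone → Gb
Scale: Gb Ab Bb Cb Db Eb F
Degree 7 = F


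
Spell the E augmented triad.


Reasoning:
Augmented triad = root + major 3rd (4 semitones) + augmented 5th (8 semitones)
A triad on E stacks thirds, so the chord tones use letter names E-G-B
Root: E
Major 3rd above E: G#
Augmented 5th above E: B#
Chord = E G# B#


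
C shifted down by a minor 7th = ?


Step by step:
minor 7th: 7 letter names, 10 semitones
Letter: C - 6 → D
Pitch: C - 10 semitones, spelled as a D → D
= D


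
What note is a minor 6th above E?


Let's work it out.
A 6th spans 6 letter names, so from E we land on C
A minor 6th = 8 semitones above E
Spell C at that pitch: C
= C


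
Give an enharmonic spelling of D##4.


Step by step:
Enharmonic notes sound the same pitch but are spelled with different letter names
D## and E name the same pitch class
= E4


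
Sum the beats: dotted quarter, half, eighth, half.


Beat values:
  dotted quarter = 1.5 beats
  half = 2 beats
  eighth = 0.5 beats
  half = 2 beats
Sum = 1.5 + 2 + 0.5 + 2
= 6 beats


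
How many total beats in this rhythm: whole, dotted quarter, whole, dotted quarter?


Let's work it out.
Beat values:
  whole = 4 beats
  dotted quarter = 1.5 beats
  whole = 4 beats
  dotted quarter = 1.5 beats
Sum = 4 + 1.5 + 4 + 1.5
= 11 beats


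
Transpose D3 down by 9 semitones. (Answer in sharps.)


D3: chromatic position 2 in octave 3 → absolute = 3×12 + 2 = 38
Transpose down 9: 38 - 9 = 29
29 = 2×12 + 5 → F in octave 2
Result = F2


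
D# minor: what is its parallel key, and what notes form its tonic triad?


Solution.
Parallel keys share the same tonic but differ in mode
D# minor → parallel is D# major
Tonic triad of D# major = D# F## A#
= D# major; triad = D# F## A#


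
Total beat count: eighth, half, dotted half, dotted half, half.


Reasoning:
Beat values:
  eighth = 0.5 beats
  half = 2 beats
  dotted half = 3 beats
  dotted half = 3 beats
  half = 2 beats
Sum = 0.5 + 2 + 3 + 3 + 2
= 10.5 beats


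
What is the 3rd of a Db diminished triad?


Diminished triad = root + minor 3rd (3 semitones) + diminished 5th (6 semitones)
A triad on Db stacks thirds, so the chord tones use letter names D-F-A
Root: Db
Minor 3rd above Db: Fb
Diminished 5th above Db: Abb
The 3rd = Fb


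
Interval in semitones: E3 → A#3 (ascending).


Reasoning:
Absolute semitone position = octave×12 + chromatic position
E3: 3×12 + 4 = 40
A#3: 3×12 + 10 = 46
Difference = 46 - 40 = 6
= 6 semitones


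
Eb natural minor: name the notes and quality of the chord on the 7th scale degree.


Eb natural minor scale: Eb F Gb Ab Bb Cb Db
Diatonic triad on degree 7 stacks scale notes 7, 2, 4: Db F Ab
Db→F = 4 semitones; Db→Ab = 7 semitones → major triad
= Db F Ab (major)


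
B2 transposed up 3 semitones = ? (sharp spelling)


B2: chromatic position 11 in octave 2 → absolute = 2×12 + 11 = 35
Transpose up 3: 35 + 3 = 38
38 = 3×12 + 2 → D in octave 3
Result = D3


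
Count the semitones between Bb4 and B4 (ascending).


Let's work it out.
Absolute semitone position = octave×12 + chromatic position
Bb4: 4×12 + 10 = 58
B4: 4×12 + 11 = 59
Difference = 59 - 58 = 1
= 1 semitone


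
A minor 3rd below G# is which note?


A 3rd spans 3 letter names, so from G we land on E
A minor 3rd = 3 semitones below G#
Spell E at that pitch: E#
= E#


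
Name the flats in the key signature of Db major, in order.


Solution.
Flat major keys: C(0), F(1), Bb(2), Eb(3), Ab(4), Db(5), Gb(6), Cb(7)
Db major has 5 flats
Order of flats: Bb Eb Ab Db Gb Cb Fb → first 5: Bb, Eb, Ab, Db, Gb
= Bb, Eb, Ab, Db, Gb


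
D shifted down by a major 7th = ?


major 7th: 7 letter names, 11 semitones
Letter: D - 6 → E
Pitch: D - 11 semitones, spelled as an E → Eb
= Eb


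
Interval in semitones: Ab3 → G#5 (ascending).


Reasoning:
Absolute semitone position = octave×12 + chromatic position
Ab3: 3×12 + 8 = 44
G#5: 5×12 + 8 = 68
Difference = 68 - 44 = 24
= 24 semitones


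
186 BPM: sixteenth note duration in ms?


One quarter-note beat = 60000 / BPM = 60000 / 186 ms
Sixteenth note = 1/4 × quarter note
Duration = 1/4 × 60000 / 186 = 15000 / 186
= 80.6 ms


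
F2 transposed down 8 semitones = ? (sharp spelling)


Solution.
F2: chromatic position 5 in octave 2 → absolute = 2×12 + 5 = 29
Transpose down 8: 29 - 8 = 21
21 = 1×12 + 9 → A in octave 1
Result = A1


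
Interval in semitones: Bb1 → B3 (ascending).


Solution.
Absolute semitone position = octave×12 + chromatic position
Bb1: 1×12 + 10 = 22
B3: 3×12 + 11 = 47
Difference = 47 - 22 = 25
= 25 semitones


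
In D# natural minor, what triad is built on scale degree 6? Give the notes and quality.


Reasoning:
D# natural minor scale: D# E# F# G# A# B C#
Diatonic triad on degree 6 stacks scale notes 6, 1, 3: B D# F#
B→D# = 4 semitones; B→F# = 7 semitones → major triad
= B D# F# (major)


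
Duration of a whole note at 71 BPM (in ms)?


One quarter-note beat = 60000 / BPM = 60000 / 71 ms
Whole note = 4 × quarter note
Duration = 4 × 60000 / 71 = 240000 / 71
= 3380.3 ms


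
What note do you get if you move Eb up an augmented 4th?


Let's work it out.
augmented 4th: 4 letter names, 6 semitones
Letter: E + 3 → A
Pitch: Eb + 6 semitones, spelled as an A → A
= A


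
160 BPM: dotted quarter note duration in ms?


One quarter-note beat = 60000 / BPM = 60000 / 160 ms
Dotted quarter note = 3/2 × quarter note
Duration = 3/2 × 60000 / 160 = 90000 / 160
= 562.5 ms


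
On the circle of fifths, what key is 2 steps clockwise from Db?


Working:
Each clockwise step on the circle of fifths moves up a perfect 5th
From Db: Db → Ab → Eb
= Eb


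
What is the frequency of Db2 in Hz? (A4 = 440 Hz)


Working:
f = 440 × 2^(n/12) where n = semitones from A4
Db2: -32 semitones from A4
f = 440 × 2^(-32/12)
f = 69.30 Hz


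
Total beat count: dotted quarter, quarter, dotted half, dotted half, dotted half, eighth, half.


Reasoning:
Beat values:
  dotted quarter = 1.5 beats
  quarter = 1 beat
  dotted half = 3 beats
  dotted half = 3 beats
  dotted half = 3 beats
  eighth = 0.5 beats
  half = 2 beats
Sum = 1.5 + 1 + 3 + 3 + 3 + 0.5 + 2
= 14 beats


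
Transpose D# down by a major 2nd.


Step by step:
major 2nd: 2 letter names, 2 semitones
Letter: D - 1 → C
Pitch: D# - 2 semitones, spelled as a C → C#
= C#


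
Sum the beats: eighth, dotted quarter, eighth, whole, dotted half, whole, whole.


Reasoning:
Beat values:
  eighth = 0.5 beats
  dotted quarter = 1.5 beats
  eighth = 0.5 beats
  whole = 4 beats
  dotted half = 3 beats
  whole = 4 beats
  whole = 4 beats
Sum = 0.5 + 1.5 + 0.5 + 4 + 3 + 4 + 4
= 17.5 beats


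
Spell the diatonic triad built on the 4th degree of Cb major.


Working:
Cb major scale: Cb Db Eb Fb Gb Ab Bb
Diatonic triad on degree 4 stacks scale notes 4, 6, 1: Fb Ab Cb
Fb→Ab = 4 semitones; Fb→Cb = 7 semitones → major triad
= Fb Ab Cb (major)


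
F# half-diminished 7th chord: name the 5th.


Reasoning:
Half-diminished 7th chord = root + minor 3rd + diminished 5th + minor 7th
Seventh chords stack in thirds, so the letter names are F-A-C-E
Root: F#
Minor 3rd above F#: A
Diminished 5th above F#: C
Minor 7th above F#: E
The 5th = C


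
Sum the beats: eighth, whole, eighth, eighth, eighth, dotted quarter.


Beat values:
  eighth = 0.5 beats
  whole = 4 beats
  eighth = 0.5 beats
  eighth = 0.5 beats
  eighth = 0.5 beats
  dotted quarter = 1.5 beats
Sum = 0.5 + 4 + 0.5 + 0.5 + 0.5 + 1.5
= 7.5 beats


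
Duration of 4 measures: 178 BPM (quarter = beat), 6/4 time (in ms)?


Working:
Quarter-note beat duration = 60000 / 178 ms
Beats per measure (6/4) = 6
One measure = 6 × 60000 / 178 = 360000 / 178 ms
4 measures = 4 × 360000 / 178 = 1440000 / 178
= 8089.9 ms


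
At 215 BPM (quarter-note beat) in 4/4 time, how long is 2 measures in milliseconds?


Quarter-note beat duration = 60000 / 215 ms
Beats per measure (4/4) = 4
One measure = 4 × 60000 / 215 = 240000 / 215 ms
2 measures = 2 × 240000 / 215 = 480000 / 215
= 2232.6 ms


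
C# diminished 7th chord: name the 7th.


Step by step:
Diminished 7th chord = root + minor 3rd + diminished 5th + diminished 7th
Seventh chords stack in thirds, so the letter names are C-E-G-B
Root: C#
Minor 3rd above C#: E
Diminished 5th above C#: G
Diminished 7th above C#: Bb
The 7th = Bb


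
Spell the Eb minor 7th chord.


Minor 7th chord = root + minor 3rd + perfect 5th + minor 7th
Seventh chords stack in thirds, so the letter names are E-G-B-D
Root: Eb
Minor 3rd above Eb: Gb
Perfect 5th above Eb: Bb
Minor 7th above Eb: Db
Chord = Eb Gb Bb Db


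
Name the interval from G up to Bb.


Letter names: G → B spans 3 letter names → a 3rd
Semitones: G → Bb = 3 half-steps
A 3rd of 3 semitones is a minor 3rd
= minor 3rd


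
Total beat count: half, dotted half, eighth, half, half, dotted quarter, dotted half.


Solution.
Beat values:
  half = 2 beats
  dotted half = 3 beats
  eighth = 0.5 beats
  half = 2 beats
  half = 2 beats
  dotted quarter = 1.5 beats
  dotted half = 3 beats
Sum = 2 + 3 + 0.5 + 2 + 2 + 1.5 + 3
= 14 beats


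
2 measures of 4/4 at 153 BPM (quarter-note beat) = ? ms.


Working:
Quarter-note beat duration = 60000 / 153 ms
Beats per measure (4/4) = 4
One measure = 4 × 60000 / 153 = 240000 / 153 ms
2 measures = 2 × 240000 / 153 = 480000 / 153
= 3137.3 ms


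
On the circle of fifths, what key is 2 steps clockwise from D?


Each clockwise step on the circle of fifths moves up a perfect 5th
From D: D → A → E
= E


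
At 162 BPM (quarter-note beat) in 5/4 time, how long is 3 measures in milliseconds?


Solution.
Quarter-note beat duration = 60000 / 162 ms
Beats per measure (5/4) = 5
One measure = 5 × 60000 / 162 = 300000 / 162 ms
3 measures = 3 × 300000 / 162 = 900000 / 162
= 5555.6 ms


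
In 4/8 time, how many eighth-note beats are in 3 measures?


Step by step:
Time signature 4/8: the bottom number 8 means the eighth note gets one count
The top number 4 means 4 eighth-note beats per measure
Total = 4 × 3 measures
= 12 eighth-note beats


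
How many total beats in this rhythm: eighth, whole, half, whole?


Solution.
Beat values:
  eighth = 0.5 beats
  whole = 4 beats
  half = 2 beats
  whole = 4 beats
Sum = 0.5 + 4 + 2 + 4
= 10.5 beats


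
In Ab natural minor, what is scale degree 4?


Step by step:
Natural minor scale pattern: W-H-W-W-H-W-W (2-1-2-2-1-2-2 semitones)
Starting from Ab:
  Ab + 2 semitones → Bb
  Bb + 1 semitone → Cb
  Cb + 2 semitones → Db
  Db + 2 semitones → Eb
  Eb + 1 semitone → Fb
  Fb + 2 semitones → Gb
  Gb + 2 semitones → Ab
Scale: Ab Bb Cb Db Eb Fb Gb
Degree 4 = Db


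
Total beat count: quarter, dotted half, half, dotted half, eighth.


Reasoning:
Beat values:
  quarter = 1 beat
  dotted half = 3 beats
  half = 2 beats
  dotted half = 3 beats
  eighth = 0.5 beats
Sum = 1 + 3 + 2 + 3 + 0.5
= 9.5 beats


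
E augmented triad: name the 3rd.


Augmented triad = root + major 3rd (4 semitones) + augmented 5th (8 semitones)
A triad on E stacks thirds, so the chord tones use letter names E-G-B
Root: E
Major 3rd above E: G#
Augmented 5th above E: B#
The 3rd = G#


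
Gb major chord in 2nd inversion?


Root position: Gb Bb Db
2nd inversion: move root and 3rd up an octave
Bass note: Db
Notes (bottom to top) = Db Gb Bb


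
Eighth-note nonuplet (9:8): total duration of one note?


Nonuplet: 9 notes occupy the space of 8 eighth notes
Space = 8 × 1/2 = 4 beats
Each nonuplet note = 4 / 9 = 4/9 beats
= 4/9 beats


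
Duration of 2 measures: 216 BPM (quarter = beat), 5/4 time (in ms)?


Solution.
Quarter-note beat duration = 60000 / 216 ms
Beats per measure (5/4) = 5
One measure = 5 × 60000 / 216 = 300000 / 216 ms
2 measures = 2 × 300000 / 216 = 600000 / 216
= 2777.8 ms


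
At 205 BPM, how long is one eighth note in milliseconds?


Solution.
One quarter-note beat = 60000 / BPM = 60000 / 205 ms
Eighth note = 1/2 × quarter note
Duration = 1/2 × 60000 / 205 = 30000 / 205
= 146.3 ms


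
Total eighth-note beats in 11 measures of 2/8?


Time signature 2/8: the bottom number 8 means the eighth note gets one count
The top number 2 means 2 eighth-note beats per measure
Total = 2 × 11 measures
= 22 eighth-note beats


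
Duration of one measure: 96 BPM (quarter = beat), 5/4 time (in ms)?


Reasoning:
Quarter-note beat duration = 60000 / 96 ms
Beats per measure (5/4) = 5
One measure = 5 × 60000 / 96 = 300000 / 96 ms
= 3125.0 ms


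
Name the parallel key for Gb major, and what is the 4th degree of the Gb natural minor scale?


Parallel keys share the same tonic but differ in mode
Gb major → parallel is Gb minor
Gb natural minor scale: Gb Ab Bbb Cb Db Ebb Fb
= Gb minor; 4th degree = Cb


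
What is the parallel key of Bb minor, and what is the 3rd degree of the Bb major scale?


Parallel keys share the same tonic but differ in mode
Bb minor → parallel is Bb major
Bb major scale: Bb C D Eb F G A
= Bb major; 3rd degree = D


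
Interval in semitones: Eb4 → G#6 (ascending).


Let's work it out.
Absolute semitone position = octave×12 + chromatic position
Eb4: 4×12 + 3 = 51
G#6: 6×12 + 8 = 80
Difference = 80 - 51 = 29
= 29 semitones


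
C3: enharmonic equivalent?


Step by step:
Enharmonic notes sound the same pitch but are spelled with different letter names
C and Dbb name the same pitch class
= Dbb3


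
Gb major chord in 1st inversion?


Working:
Root position: Gb Bb Db
1st inversion: move root up an octave
Bass note: Bb
Notes (bottom to top) = Bb Db Gb


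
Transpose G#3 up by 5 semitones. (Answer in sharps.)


Working:
G#3: chromatic position 8 in octave 3 → absolute = 3×12 + 8 = 44
Transpose up 5: 44 + 5 = 49
49 = 4×12 + 1 → C# in octave 4
Result = C#4


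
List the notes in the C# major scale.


Step by step:
Major scale pattern: W-W-H-W-W-W-H (2-2-1-2-2-2-1 semitones)
Starting from C#:
  C# + 2 semitones → D#
  D# + 2 semitones → E#
  E# + 1 semitone → F#
  F# + 2 semitones → G#
  G# + 2 semitones → A#
  A# + 2 semitones → B#
  B# + 1 semitone → C#
Scale = C# D# E# F# G# A# B#


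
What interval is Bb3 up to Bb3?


Working:
Letter names: B → B spans 1 letter name → a unison
Semitones: Bb3 → Bb3 = 0 half-steps
A unison of 0 semitones is a perfect unison
= perfect unison


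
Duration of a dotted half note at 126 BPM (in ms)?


Reasoning:
One quarter-note beat = 60000 / BPM = 60000 / 126 ms
Dotted half note = 3 × quarter note
Duration = 3 × 60000 / 126 = 180000 / 126
= 1428.6 ms


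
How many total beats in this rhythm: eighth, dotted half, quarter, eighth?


Working:
Beat values:
  eighth = 0.5 beats
  dotted half = 3 beats
  quarter = 1 beat
  eighth = 0.5 beats
Sum = 0.5 + 3 + 1 + 0.5
= 5 beats


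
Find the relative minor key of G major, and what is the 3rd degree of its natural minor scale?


Let's work it out.
The relative minor shares the major's key signature and starts on its 6th degree
6th degree = a major 6th above the tonic; a major 6th above G is E
→ relative minor of G major is E minor
E natural minor scale: E F# G A B C D
= E minor; 3rd degree = G


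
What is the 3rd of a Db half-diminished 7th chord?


Step by step:
Half-diminished 7th chord = root + minor 3rd + diminished 5th + minor 7th
Seventh chords stack in thirds, so the letter names are D-F-A-C
Root: Db
Minor 3rd above Db: Fb
Diminished 5th above Db: Abb
Minor 7th above Db: Cb
The 3rd = Fb


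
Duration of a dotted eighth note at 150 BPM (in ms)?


Reasoning:
One quarter-note beat = 60000 / BPM = 60000 / 150 ms
Dotted eighth note = 3/4 × quarter note
Duration = 3/4 × 60000 / 150 = 45000 / 150
= 300.0 ms


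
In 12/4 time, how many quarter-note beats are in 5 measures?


Step by step:
Time signature 12/4: the bottom number 4 means the quarter note gets one count
The top number 12 means 12 quarter-note beats per measure
Total = 12 × 5 measures
= 60 quarter-note beats


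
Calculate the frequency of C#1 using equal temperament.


Step by step:
f = 440 × 2^(n/12) where n = semitones from A4
C#1: -44 semitones from A4
f = 440 × 2^(-44/12)
f = 34.65 Hz


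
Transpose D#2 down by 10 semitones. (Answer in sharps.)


D#2: chromatic position 3 in octave 2 → absolute = 2×12 + 3 = 27
Transpose down 10: 27 - 10 = 17
17 = 1×12 + 5 → F in octave 1
Result = F1


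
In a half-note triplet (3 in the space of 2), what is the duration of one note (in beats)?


Triplet: 3 notes occupy the space of 2 half notes
Space = 2 × 2 = 4 beats
Each triplet note = 4 / 3 = 4/3 beats
= 4/3 beats


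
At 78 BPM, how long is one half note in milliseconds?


One quarter-note beat = 60000 / BPM = 60000 / 78 ms
Half note = 2 × quarter note
Duration = 2 × 60000 / 78 = 120000 / 78
= 1538.5 ms


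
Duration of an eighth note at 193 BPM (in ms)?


Solution.
One quarter-note beat = 60000 / BPM = 60000 / 193 ms
Eighth note = 1/2 × quarter note
Duration = 1/2 × 60000 / 193 = 30000 / 193
= 155.4 ms


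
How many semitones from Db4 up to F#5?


Absolute semitone position = octave×12 + chromatic position
Db4: 4×12 + 1 = 49
F#5: 5×12 + 6 = 66
Difference = 66 - 49 = 17
= 17 semitones


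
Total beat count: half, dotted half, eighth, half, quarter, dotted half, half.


Beat values:
  half = 2 beats
  dotted half = 3 beats
  eighth = 0.5 beats
  half = 2 beats
  quarter = 1 beat
  dotted half = 3 beats
  half = 2 beats
Sum = 2 + 3 + 0.5 + 2 + 1 + 3 + 2
= 13.5 beats


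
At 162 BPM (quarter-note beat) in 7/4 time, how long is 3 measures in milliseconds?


Quarter-note beat duration = 60000 / 162 ms
Beats per measure (7/4) = 7
One measure = 7 × 60000 / 162 = 420000 / 162 ms
3 measures = 3 × 420000 / 162 = 1260000 / 162
= 7777.8 ms


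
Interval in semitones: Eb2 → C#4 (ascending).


Step by step:
Absolute semitone position = octave×12 + chromatic position
Eb2: 2×12 + 3 = 27
C#4: 4×12 + 1 = 49
Difference = 49 - 27 = 22
= 22 semitones


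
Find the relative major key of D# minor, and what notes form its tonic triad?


Let's work it out.
The relative major shares the key signature and is a minor 3rd above the minor tonic
A minor 3rd above D# is F#
→ relative major of D# minor is F# major
Tonic triad of F# major = root + major 3rd + perfect 5th = F# A# C#
= F# major; triad = F# A# C#


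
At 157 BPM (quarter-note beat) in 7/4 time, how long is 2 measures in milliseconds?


Step by step:
Quarter-note beat duration = 60000 / 157 ms
Beats per measure (7/4) = 7
One measure = 7 × 60000 / 157 = 420000 / 157 ms
2 measures = 2 × 420000 / 157 = 840000 / 157
= 5350.3 ms


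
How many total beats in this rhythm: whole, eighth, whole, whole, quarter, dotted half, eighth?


Let's work it out.
Beat values:
  whole = 4 beats
  eighth = 0.5 beats
  whole = 4 beats
  whole = 4 beats
  quarter = 1 beat
  dotted half = 3 beats
  eighth = 0.5 beats
Sum = 4 + 0.5 + 4 + 4 + 1 + 3 + 0.5
= 17 beats


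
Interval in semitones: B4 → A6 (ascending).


Solution.
Absolute semitone position = octave×12 + chromatic position
B4: 4×12 + 11 = 59
A6: 6×12 + 9 = 81
Difference = 81 - 59 = 22
= 22 semitones


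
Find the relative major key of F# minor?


The relative major shares the key signature and is a minor 3rd above the minor tonic
A minor 3rd above F# is A
→ relative major of F# minor is A major
= A major


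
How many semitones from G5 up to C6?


Step by step:
Absolute semitone position = octave×12 + chromatic position
G5: 5×12 + 7 = 67
C6: 6×12 + 0 = 72
Difference = 72 - 67 = 5
= 5 semitones


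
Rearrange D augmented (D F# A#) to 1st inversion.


Working:
Root position: D F# A#
1st inversion: move root up an octave
Bass note: F#
Notes (bottom to top) = F# A# D


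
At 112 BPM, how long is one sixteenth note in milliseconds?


Working:
One quarter-note beat = 60000 / BPM = 60000 / 112 ms
Sixteenth note = 1/4 × quarter note
Duration = 1/4 × 60000 / 112 = 15000 / 112
= 133.9 ms


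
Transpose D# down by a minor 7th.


Working:
minor 7th: 7 letter names, 10 semitones
Letter: D - 6 → E
Pitch: D# - 10 semitones, spelled as an E → E#
= E#


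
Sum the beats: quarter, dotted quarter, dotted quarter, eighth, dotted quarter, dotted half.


Step by step:
Beat values:
  quarter = 1 beat
  dotted quarter = 1.5 beats
  dotted quarter = 1.5 beats
  eighth = 0.5 beats
  dotted quarter = 1.5 beats
  dotted half = 3 beats
Sum = 1 + 1.5 + 1.5 + 0.5 + 1.5 + 3
= 9 beats


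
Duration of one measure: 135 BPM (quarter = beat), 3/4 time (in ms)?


Working:
Quarter-note beat duration = 60000 / 135 ms
Beats per measure (3/4) = 3
One measure = 3 × 60000 / 135 = 180000 / 135 ms
= 1333.3 ms


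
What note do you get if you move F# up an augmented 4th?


Let's work it out.
augmented 4th: 4 letter names, 6 semitones
Letter: F + 3 → B
Pitch: F# + 6 semitones, spelled as a B → B#
= B#


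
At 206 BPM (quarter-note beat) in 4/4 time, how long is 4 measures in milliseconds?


Quarter-note beat duration = 60000 / 206 ms
Beats per measure (4/4) = 4
One measure = 4 × 60000 / 206 = 240000 / 206 ms
4 measures = 4 × 240000 / 206 = 960000 / 206
= 4660.2 ms


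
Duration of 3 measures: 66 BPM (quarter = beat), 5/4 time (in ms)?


Quarter-note beat duration = 60000 / 66 ms
Beats per measure (5/4) = 5
One measure = 5 × 60000 / 66 = 300000 / 66 ms
3 measures = 3 × 300000 / 66 = 900000 / 66
= 13636.4 ms


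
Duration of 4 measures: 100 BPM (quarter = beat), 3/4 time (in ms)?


Solution.
Quarter-note beat duration = 60000 / 100 ms
Beats per measure (3/4) = 3
One measure = 3 × 60000 / 100 = 180000 / 100 ms
4 measures = 4 × 180000 / 100 = 720000 / 100
= 7200.0 ms


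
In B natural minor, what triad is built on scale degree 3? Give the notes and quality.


Step by step:
B natural minor scale: B C# D E F# G A
Diatonic triad on degree 3 stacks scale notes 3, 5, 7: D F# A
D→F# = 4 semitones; D→A = 7 semitones → major triad
= D F# A (major)


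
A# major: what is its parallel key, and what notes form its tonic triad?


Working:
Parallel keys share the same tonic but differ in mode
A# major → parallel is A# minor
Tonic triad of A# minor = A# C# E#
= A# minor; triad = A# C# E#


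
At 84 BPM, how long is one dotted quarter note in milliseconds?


Reasoning:
One quarter-note beat = 60000 / BPM = 60000 / 84 ms
Dotted quarter note = 3/2 × quarter note
Duration = 3/2 × 60000 / 84 = 90000 / 84
= 1071.4 ms


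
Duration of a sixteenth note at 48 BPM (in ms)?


Let's work it out.
One quarter-note beat = 60000 / BPM = 60000 / 48 ms
Sixteenth note = 1/4 × quarter note
Duration = 1/4 × 60000 / 48 = 15000 / 48
= 312.5 ms


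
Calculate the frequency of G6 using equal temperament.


f = 440 × 2^(n/12) where n = semitones from A4
G6: 22 semitones from A4
f = 440 × 2^(22/12)
f = 1567.98 Hz


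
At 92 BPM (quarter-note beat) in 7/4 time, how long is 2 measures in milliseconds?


Solution.
Quarter-note beat duration = 60000 / 92 ms
Beats per measure (7/4) = 7
One measure = 7 × 60000 / 92 = 420000 / 92 ms
2 measures = 2 × 420000 / 92 = 840000 / 92
= 9130.4 ms


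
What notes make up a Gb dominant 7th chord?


Working:
Dominant 7th chord = root + major 3rd + perfect 5th + minor 7th
Seventh chords stack in thirds, so the letter names are G-B-D-F
Root: Gb
Major 3rd above Gb: Bb
Perfect 5th above Gb: Db
Minor 7th above Gb: Fb
Chord = Gb Bb Db Fb


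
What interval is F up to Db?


Letter names: F → D spans 6 letter names → a 6th
Semitones: F → Db = 8 half-steps
A 6th of 8 semitones is a minor 6th
= minor 6th


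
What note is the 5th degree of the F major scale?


Solution.
Major scale pattern: W-W-H-W-W-W-H (2-2-1-2-2-2-1 semitones)
Starting from F:
  F + 2 semitones → G
  G + 2 semitones → A
  A + 1 semitone → Bb
  Bb + 2 semitones → C
  C + 2 semitones → D
  D + 2 semitones → E
  E + 1 semitone → F
Scale: F G A Bb C D E
Degree 5 = C


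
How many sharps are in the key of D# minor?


Sharp minor keys follow the circle of fifths: A(0), E(1), B(2), F#(3), C#(4), G#(5), D#(6), A#(7)
D# minor has 6 sharps
Order of sharps: F# C# G# D# A# E# B# → first 6: F#, C#, G#, D#, A#, E#
= 6 sharps


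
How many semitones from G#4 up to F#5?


Step by step:
Absolute semitone position = octave×12 + chromatic position
G#4: 4×12 + 8 = 56
F#5: 5×12 + 6 = 66
Difference = 66 - 56 = 10
= 10 semitones


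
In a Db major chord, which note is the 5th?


Reasoning:
Major triad = root + major 3rd (4 semitones) + perfect 5th (7 semitones)
A triad on Db stacks thirds, so the chord tones use letter names D-F-A
Root: Db
Major 3rd above Db: F
Perfect 5th above Db: Ab
The 5th = Ab


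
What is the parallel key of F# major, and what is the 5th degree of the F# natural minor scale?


Solution.
Parallel keys share the same tonic but differ in mode
F# major → parallel is F# minor
F# natural minor scale: F# G# A B C# D E
= F# minor; 5th degree = C#


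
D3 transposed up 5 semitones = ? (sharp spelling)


Reasoning:
D3: chromatic position 2 in octave 3 → absolute = 3×12 + 2 = 38
Transpose up 5: 38 + 5 = 43
43 = 3×12 + 7 → G in octave 3
Result = G3


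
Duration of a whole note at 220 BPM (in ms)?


Step by step:
One quarter-note beat = 60000 / BPM = 60000 / 220 ms
Whole note = 4 × quarter note
Duration = 4 × 60000 / 220 = 240000 / 220
= 1090.9 ms


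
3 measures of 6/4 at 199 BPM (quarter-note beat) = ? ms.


Let's work it out.
Quarter-note beat duration = 60000 / 199 ms
Beats per measure (6/4) = 6
One measure = 6 × 60000 / 199 = 360000 / 199 ms
3 measures = 3 × 360000 / 199 = 1080000 / 199
= 5427.1 ms


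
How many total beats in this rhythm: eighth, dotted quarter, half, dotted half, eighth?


Let's work it out.
Beat values:
  eighth = 0.5 beats
  dotted quarter = 1.5 beats
  half = 2 beats
  dotted half = 3 beats
  eighth = 0.5 beats
Sum = 0.5 + 1.5 + 2 + 3 + 0.5
= 7.5 beats


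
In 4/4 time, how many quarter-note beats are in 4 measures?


Solution.
Time signature 4/4: the bottom number 4 means the quarter note gets one count
The top number 4 means 4 quarter-note beats per measure
Total = 4 × 4 measures
= 16 quarter-note beats


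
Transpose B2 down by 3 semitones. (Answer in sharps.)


B2: chromatic position 11 in octave 2 → absolute = 2×12 + 11 = 35
Transpose down 3: 35 - 3 = 32
32 = 2×12 + 8 → G# in octave 2
Result = G#2


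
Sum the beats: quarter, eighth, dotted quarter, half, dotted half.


Step by step:
Beat values:
  quarter = 1 beat
  eighth = 0.5 beats
  dotted quarter = 1.5 beats
  half = 2 beats
  dotted half = 3 beats
Sum = 1 + 0.5 + 1.5 + 2 + 3
= 8 beats


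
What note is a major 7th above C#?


Reasoning:
A 7th spans 7 letter names, so from C we land on B
A major 7th = 11 semitones above C#
Spell B at that pitch: B#
= B#


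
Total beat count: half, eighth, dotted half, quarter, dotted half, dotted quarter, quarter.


Solution.
Beat values:
  half = 2 beats
  eighth = 0.5 beats
  dotted half = 3 beats
  quarter = 1 beat
  dotted half = 3 beats
  dotted quarter = 1.5 beats
  quarter = 1 beat
Sum = 2 + 0.5 + 3 + 1 + 3 + 1.5 + 1
= 12 beats


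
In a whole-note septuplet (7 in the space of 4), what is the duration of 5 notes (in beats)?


Step by step:
Septuplet: 7 notes occupy the space of 4 whole notes
Space = 4 × 4 = 16 beats
Each septuplet note = 16 / 7 = 16/7 beats
5 notes = 5 × 16/7 = 80/7
= 80/7 beats


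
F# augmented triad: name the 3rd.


Step by step:
Augmented triad = root + major 3rd (4 semitones) + augmented 5th (8 semitones)
A triad on F# stacks thirds, so the chord tones use letter names F-A-C
Root: F#
Major 3rd above F#: A#
Augmented 5th above F#: C##
The 3rd = A#


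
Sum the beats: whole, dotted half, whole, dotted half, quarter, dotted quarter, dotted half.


Step by step:
Beat values:
  whole = 4 beats
  dotted half = 3 beats
  whole = 4 beats
  dotted half = 3 beats
  quarter = 1 beat
  dotted quarter = 1.5 beats
  dotted half = 3 beats
Sum = 4 + 3 + 4 + 3 + 1 + 1.5 + 3
= 19.5 beats


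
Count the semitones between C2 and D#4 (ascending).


Working:
Absolute semitone position = octave×12 + chromatic position
C2: 2×12 + 0 = 24
D#4: 4×12 + 3 = 51
Difference = 51 - 24 = 27
= 27 semitones


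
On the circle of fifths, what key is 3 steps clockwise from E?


Solution.
Each clockwise step on the circle of fifths moves up a perfect 5th
From E: E → B → F#/Gb → Db
= Db


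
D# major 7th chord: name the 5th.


Let's work it out.
Major 7th chord = root + major 3rd + perfect 5th + major 7th
Seventh chords stack in thirds, so the letter names are D-F-A-C
Root: D#
Major 3rd above D#: F##
Perfect 5th above D#: A#
Major 7th above D#: C##
The 5th = A#


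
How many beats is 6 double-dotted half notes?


Solution.
Base half note = 2 beats
Dot 1 adds half the previous value: +1
Dot 2 adds half the previous value: +1/2
One double-dotted half = 2 + 1 + 1/2 = 7/2
6 of them = 6 × 7/2 = 21
= 21 beats


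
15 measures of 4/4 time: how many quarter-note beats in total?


Time signature 4/4: the bottom number 4 means the quarter note gets one count
The top number 4 means 4 quarter-note beats per measure
Total = 4 × 15 measures
= 60 quarter-note beats


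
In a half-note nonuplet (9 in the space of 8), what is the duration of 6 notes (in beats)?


Nonuplet: 9 notes occupy the space of 8 half notes
Space = 8 × 2 = 16 beats
Each nonuplet note = 16 / 9 = 16/9 beats
6 notes = 6 × 16/9 = 32/3
= 32/3 beats


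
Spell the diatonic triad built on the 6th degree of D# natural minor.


Working:
D# natural minor scale: D# E# F# G# A# B C#
Diatonic triad on degree 6 stacks scale notes 6, 1, 3: B D# F#
B→D# = 4 semitones; B→F# = 7 semitones → major triad
= B D# F# (major)


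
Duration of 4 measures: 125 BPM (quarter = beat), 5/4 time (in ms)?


Step by step:
Quarter-note beat duration = 60000 / 125 ms
Beats per measure (5/4) = 5
One measure = 5 × 60000 / 125 = 300000 / 125 ms
4 measures = 4 × 300000 / 125 = 1200000 / 125
= 9600.0 ms


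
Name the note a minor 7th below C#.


Step by step:
A 7th spans 7 letter names, so from C we land on D
A minor 7th = 10 semitones below C#
Spell D at that pitch: D#
= D#


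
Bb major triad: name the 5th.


Step by step:
Major triad = root + major 3rd (4 semitones) + perfect 5th (7 semitones)
A triad on Bb stacks thirds, so the chord tones use letter names B-D-F
Root: Bb
Major 3rd above Bb: D
Perfect 5th above Bb: F
The 5th = F


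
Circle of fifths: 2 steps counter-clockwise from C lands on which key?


Solution.
Each counter-clockwise step moves down a perfect 5th (= up a perfect 4th)
From C: C → F → Bb
= Bb


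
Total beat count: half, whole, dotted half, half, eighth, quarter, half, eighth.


Reasoning:
Beat values:
  half = 2 beats
  whole = 4 beats
  dotted half = 3 beats
  half = 2 beats
  eighth = 0.5 beats
  quarter = 1 beat
  half = 2 beats
  eighth = 0.5 beats
Sum = 2 + 4 + 3 + 2 + 0.5 + 1 + 2 + 0.5
= 15 beats


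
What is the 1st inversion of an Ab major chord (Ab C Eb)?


Step by step:
Root position: Ab C Eb
1st inversion: move root up an octave
Bass note: C
Notes (bottom to top) = C Eb Ab


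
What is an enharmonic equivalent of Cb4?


Let's work it out.
Enharmonic notes sound the same pitch but are spelled with different letter names
Cb and B name the same pitch class
Octave numbers change at C, so Cb4 = B3
= B3


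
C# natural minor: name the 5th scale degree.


Step by step:
Natural minor scale pattern: W-H-W-W-H-W-W (2-1-2-2-1-2-2 semitones)
Starting from C#:
  C# + 2 semitones → D#
  D# + 1 semitone → E
  E + 2 semitones → F#
  F# + 2 semitones → G#
  G# + 1 semitone → A
  A + 2 semitones → B
  B + 2 semitones → C#
Scale: C# D# E F# G# A B
Degree 5 = G#


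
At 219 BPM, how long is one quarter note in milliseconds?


One quarter-note beat = 60000 / BPM = 60000 / 219 ms
Duration = 60000 / 219
= 274.0 ms


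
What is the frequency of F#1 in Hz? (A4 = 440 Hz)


Solution.
f = 440 × 2^(n/12) where n = semitones from A4
F#1: -39 semitones from A4
f = 440 × 2^(-39/12)
f = 46.25 Hz


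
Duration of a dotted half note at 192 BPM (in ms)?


Reasoning:
One quarter-note beat = 60000 / BPM = 60000 / 192 ms
Dotted half note = 3 × quarter note
Duration = 3 × 60000 / 192 = 180000 / 192
= 937.5 ms


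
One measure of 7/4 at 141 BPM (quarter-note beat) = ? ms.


Quarter-note beat duration = 60000 / 141 ms
Beats per measure (7/4) = 7
One measure = 7 × 60000 / 141 = 420000 / 141 ms
= 2978.7 ms


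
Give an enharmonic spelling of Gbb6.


Let's work it out.
Enharmonic notes sound the same pitch but are spelled with different letter names
Gbb and F name the same pitch class
= F6


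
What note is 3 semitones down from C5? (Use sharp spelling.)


Step by step:
C5: chromatic position 0 in octave 5 → absolute = 5×12 + 0 = 60
Transpose down 3: 60 - 3 = 57
57 = 4×12 + 9 → A in octave 4
Result = A4


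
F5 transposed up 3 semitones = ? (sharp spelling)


Reasoning:
F5: chromatic position 5 in octave 5 → absolute = 5×12 + 5 = 65
Transpose up 3: 65 + 3 = 68
68 = 5×12 + 8 → G# in octave 5
Result = G#5


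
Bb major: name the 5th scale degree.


Major scale pattern: W-W-H-W-W-W-H (2-2-1-2-2-2-1 semitones)
Starting from Bb:
  Bb + 2 semitones → C
  C + 2 semitones → D
  D + 1 semitone → Eb
  Eb + 2 semitones → F
  F + 2 semitones → G
  G + 2 semitones → A
  A + 1 semitone → Bb
Scale: Bb C D Eb F G A
Degree 5 = F


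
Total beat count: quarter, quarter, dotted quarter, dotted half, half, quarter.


Working:
Beat values:
  quarter = 1 beat
  quarter = 1 beat
  dotted quarter = 1.5 beats
  dotted half = 3 beats
  half = 2 beats
  quarter = 1 beat
Sum = 1 + 1 + 1.5 + 3 + 2 + 1
= 9.5 beats


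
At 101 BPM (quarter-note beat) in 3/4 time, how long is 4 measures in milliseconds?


Working:
Quarter-note beat duration = 60000 / 101 ms
Beats per measure (3/4) = 3
One measure = 3 × 60000 / 101 = 180000 / 101 ms
4 measures = 4 × 180000 / 101 = 720000 / 101
= 7128.7 ms


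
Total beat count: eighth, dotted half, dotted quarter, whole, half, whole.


Beat values:
  eighth = 0.5 beats
  dotted half = 3 beats
  dotted quarter = 1.5 beats
  whole = 4 beats
  half = 2 beats
  whole = 4 beats
Sum = 0.5 + 3 + 1.5 + 4 + 2 + 4
= 15 beats
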